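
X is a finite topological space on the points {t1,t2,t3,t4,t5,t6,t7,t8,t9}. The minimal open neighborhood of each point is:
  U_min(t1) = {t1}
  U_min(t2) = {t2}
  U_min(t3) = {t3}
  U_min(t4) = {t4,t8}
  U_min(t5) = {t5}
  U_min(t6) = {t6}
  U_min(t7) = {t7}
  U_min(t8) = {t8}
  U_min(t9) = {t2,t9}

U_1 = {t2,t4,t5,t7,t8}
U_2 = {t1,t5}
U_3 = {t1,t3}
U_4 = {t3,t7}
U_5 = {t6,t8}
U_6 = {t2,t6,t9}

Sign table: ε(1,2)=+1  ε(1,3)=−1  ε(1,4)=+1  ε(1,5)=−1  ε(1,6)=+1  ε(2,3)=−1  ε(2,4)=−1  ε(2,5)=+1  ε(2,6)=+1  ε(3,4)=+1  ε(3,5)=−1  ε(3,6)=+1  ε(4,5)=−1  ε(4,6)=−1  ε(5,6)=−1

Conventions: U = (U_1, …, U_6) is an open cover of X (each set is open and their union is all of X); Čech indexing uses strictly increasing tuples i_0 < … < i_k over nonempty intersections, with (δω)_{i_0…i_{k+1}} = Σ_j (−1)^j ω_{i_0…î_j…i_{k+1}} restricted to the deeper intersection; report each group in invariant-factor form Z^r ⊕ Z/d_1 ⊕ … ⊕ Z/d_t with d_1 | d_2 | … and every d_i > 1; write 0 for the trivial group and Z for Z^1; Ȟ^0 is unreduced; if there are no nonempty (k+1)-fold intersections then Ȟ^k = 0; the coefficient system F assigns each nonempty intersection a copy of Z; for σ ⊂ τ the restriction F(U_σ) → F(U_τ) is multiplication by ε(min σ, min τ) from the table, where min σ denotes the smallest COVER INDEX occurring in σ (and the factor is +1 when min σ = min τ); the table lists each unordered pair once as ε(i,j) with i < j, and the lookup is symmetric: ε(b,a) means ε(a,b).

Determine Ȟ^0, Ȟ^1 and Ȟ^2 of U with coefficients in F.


nerve simplices:
  U12={t5} U14={t7} U15={t8} U16={t2} U23={t1} U34={t3} U56={t6}
C dims 6,7; δ0: rk 6, SNF 1^5·2
degree 0: 6−6−0 = 0 → Ȟ^0 ≅ 0
degree 1: 7−0−6 = 1 plus torsion [2] → Ȟ^1 ≅ Z ⊕ Z/2
degree 2: 0−0−0 = 0 → Ȟ^2 ≅ 0

Ȟ^0(U;F) ≅ 0,  Ȟ^1(U;F) ≅ Z ⊕ Z/2,  Ȟ^2(U;F) ≅ 0


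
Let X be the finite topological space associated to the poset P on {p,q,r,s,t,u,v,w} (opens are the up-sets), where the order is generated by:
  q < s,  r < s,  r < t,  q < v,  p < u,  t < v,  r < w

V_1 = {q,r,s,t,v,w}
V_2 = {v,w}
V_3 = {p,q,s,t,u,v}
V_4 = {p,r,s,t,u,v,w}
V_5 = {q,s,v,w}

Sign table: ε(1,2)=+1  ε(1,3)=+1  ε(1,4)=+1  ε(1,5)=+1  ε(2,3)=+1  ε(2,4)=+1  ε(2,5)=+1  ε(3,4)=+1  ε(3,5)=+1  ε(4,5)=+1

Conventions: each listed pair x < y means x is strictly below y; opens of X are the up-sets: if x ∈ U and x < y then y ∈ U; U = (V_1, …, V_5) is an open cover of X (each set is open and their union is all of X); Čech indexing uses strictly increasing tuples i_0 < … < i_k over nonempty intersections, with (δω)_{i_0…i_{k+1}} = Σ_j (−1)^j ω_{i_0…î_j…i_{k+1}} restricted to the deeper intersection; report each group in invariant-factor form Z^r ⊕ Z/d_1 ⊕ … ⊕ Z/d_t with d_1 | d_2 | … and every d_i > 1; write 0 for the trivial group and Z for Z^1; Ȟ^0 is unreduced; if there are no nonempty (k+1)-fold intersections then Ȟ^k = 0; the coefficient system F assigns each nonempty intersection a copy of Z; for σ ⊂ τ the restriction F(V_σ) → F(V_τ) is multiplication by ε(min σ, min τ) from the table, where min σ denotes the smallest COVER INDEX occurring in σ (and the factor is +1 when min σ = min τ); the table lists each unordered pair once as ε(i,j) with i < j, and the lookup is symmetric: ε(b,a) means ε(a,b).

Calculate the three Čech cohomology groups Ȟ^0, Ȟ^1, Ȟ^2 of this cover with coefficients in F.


Ȟ^0 ≅ Z,  Ȟ^1 ≅ 0,  Ȟ^2 ≅ 0

cover nerve:
  V12={v,w} V13={q,s,t,v} V14={r,s,t,v,w} V15={q,s,v,w} V23={v} V24={v,w} V25={v,w} V34={p,s,t,u,v} V35={q,s,v} V45={s,v,w}
  V123={v} V124={v,w} V125={v,w} V134={s,t,v} V135={q,s,v} V145={s,v,w} V234={v} V235={v} V245={v,w} V345={s,v}
  V1234={v} V1235={v} V1245={v,w} V1345={s,v} V2345={v}
  V12345={v}
C dims 5,10,10,5; δ0: rk 4, SNF 1^4; δ1: rk 6, SNF 1^6; δ2: rk 4, SNF 1^4
Ȟ^0: (5−4)−0=1 ⇒ Z
Ȟ^1: (10−6)−4=0 ⇒ 0
Ȟ^2: (10−4)−6=0 ⇒ 0


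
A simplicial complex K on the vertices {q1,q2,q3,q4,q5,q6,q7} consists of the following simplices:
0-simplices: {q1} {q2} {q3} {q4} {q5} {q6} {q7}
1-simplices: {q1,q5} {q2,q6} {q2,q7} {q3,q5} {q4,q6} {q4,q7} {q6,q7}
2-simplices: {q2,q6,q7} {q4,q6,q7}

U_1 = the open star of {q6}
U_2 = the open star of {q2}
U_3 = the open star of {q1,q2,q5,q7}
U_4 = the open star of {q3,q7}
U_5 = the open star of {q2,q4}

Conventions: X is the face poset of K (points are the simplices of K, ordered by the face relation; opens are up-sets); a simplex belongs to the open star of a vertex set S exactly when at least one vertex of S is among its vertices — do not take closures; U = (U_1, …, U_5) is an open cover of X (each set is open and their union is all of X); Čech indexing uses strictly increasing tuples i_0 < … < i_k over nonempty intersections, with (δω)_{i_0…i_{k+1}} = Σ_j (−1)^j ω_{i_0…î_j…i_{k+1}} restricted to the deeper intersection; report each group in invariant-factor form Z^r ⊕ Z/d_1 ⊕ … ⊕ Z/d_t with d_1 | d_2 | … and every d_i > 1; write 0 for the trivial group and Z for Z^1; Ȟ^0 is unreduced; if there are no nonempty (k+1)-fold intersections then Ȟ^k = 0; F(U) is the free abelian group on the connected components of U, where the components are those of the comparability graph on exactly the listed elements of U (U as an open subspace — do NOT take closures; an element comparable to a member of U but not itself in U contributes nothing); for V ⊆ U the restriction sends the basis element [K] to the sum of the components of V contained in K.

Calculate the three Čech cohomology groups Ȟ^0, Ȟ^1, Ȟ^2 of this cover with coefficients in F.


nerve simplices:
  U1={{q6},{q2,q6},{q4,q6},{q6,q7},{q2,q6,q7},{q4,q6,q7}} U2={{q2},{q2,q6},{q2,q7},{q2,q6,q7}} U3={{q1},{q2},{q5},{q7},{q1,q5},{q2,q6},{q2,q7},{q3,q5},{q4,q7},{q6,q7},{q2,q6,q7},{q4,q6,q7}} U4={{q3},{q7},{q2,q7},{q3,q5},{q4,q7},{q6,q7},{q2,q6,q7},{q4,q6,q7}} U5={{q2},{q4},{q2,q6},{q2,q7},{q4,q6},{q4,q7},{q2,q6,q7},{q4,q6,q7}}
  U12={{q2,q6},{q2,q6,q7}} U13={{q2,q6},{q6,q7},{q2,q6,q7},{q4,q6,q7}} U14={{q6,q7},{q2,q6,q7},{q4,q6,q7}} U15={{q2,q6},{q4,q6},{q2,q6,q7},{q4,q6,q7}} U23={{q2},{q2,q6},{q2,q7},{q2,q6,q7}} U24={{q2,q7},{q2,q6,q7}} U25={{q2},{q2,q6},{q2,q7},{q2,q6,q7}} U34={{q7},{q2,q7},{q3,q5},{q4,q7},{q6,q7},{q2,q6,q7},{q4,q6,q7}} U35={{q2},{q2,q6},{q2,q7},{q4,q7},{q2,q6,q7},{q4,q6,q7}} U45={{q2,q7},{q4,q7},{q2,q6,q7},{q4,q6,q7}}
  U123={{q2,q6},{q2,q6,q7}} U124={{q2,q6,q7}} U125={{q2,q6},{q2,q6,q7}} U134={{q6,q7},{q2,q6,q7},{q4,q6,q7}} U135={{q2,q6},{q2,q6,q7},{q4,q6,q7}} U145={{q2,q6,q7},{q4,q6,q7}} U234={{q2,q7},{q2,q6,q7}} U235={{q2},{q2,q6},{q2,q7},{q2,q6,q7}} U245={{q2,q7},{q2,q6,q7}} U345={{q2,q7},{q4,q7},{q2,q6,q7},{q4,q6,q7}}
  U1234={{q2,q6,q7}} U1235={{q2,q6},{q2,q6,q7}} U1245={{q2,q6,q7}} U1345={{q2,q6,q7},{q4,q6,q7}} U2345={{q2,q7},{q2,q6,q7}}
  U12345={{q2,q6,q7}}
components per intersection:
  U1: {{q6},{q2,q6},{q4,q6},{q6,q7},{q2,q6,q7},{q4,q6,q7}}
  U2: {{q2},{q2,q6},{q2,q7},{q2,q6,q7}}
  U3: {{q1},{q5},{q1,q5},{q3,q5}} {{q2},{q7},{q2,q6},{q2,q7},{q4,q7},{q6,q7},{q2,q6,q7},{q4,q6,q7}}
  U4: {{q3},{q3,q5}} {{q7},{q2,q7},{q4,q7},{q6,q7},{q2,q6,q7},{q4,q6,q7}}
  U5: {{q2},{q2,q6},{q2,q7},{q2,q6,q7}} {{q4},{q4,q6},{q4,q7},{q4,q6,q7}}
  U12: {{q2,q6},{q2,q6,q7}}
  U13: {{q2,q6},{q6,q7},{q2,q6,q7},{q4,q6,q7}}
  U14: {{q6,q7},{q2,q6,q7},{q4,q6,q7}}
  U15: {{q2,q6},{q2,q6,q7}} {{q4,q6},{q4,q6,q7}}
  U23: {{q2},{q2,q6},{q2,q7},{q2,q6,q7}}
  U24: {{q2,q7},{q2,q6,q7}}
  U25: {{q2},{q2,q6},{q2,q7},{q2,q6,q7}}
  U34: {{q7},{q2,q7},{q4,q7},{q6,q7},{q2,q6,q7},{q4,q6,q7}} {{q3,q5}}
  U35: {{q2},{q2,q6},{q2,q7},{q2,q6,q7}} {{q4,q7},{q4,q6,q7}}
  U45: {{q2,q7},{q2,q6,q7}} {{q4,q7},{q4,q6,q7}}
  U123: {{q2,q6},{q2,q6,q7}}
  U124: {{q2,q6,q7}}
  U125: {{q2,q6},{q2,q6,q7}}
  U134: {{q6,q7},{q2,q6,q7},{q4,q6,q7}}
  U135: {{q2,q6},{q2,q6,q7}} {{q4,q6,q7}}
  U145: {{q2,q6,q7}} {{q4,q6,q7}}
  U234: {{q2,q7},{q2,q6,q7}}
  U235: {{q2},{q2,q6},{q2,q7},{q2,q6,q7}}
  U245: {{q2,q7},{q2,q6,q7}}
  U345: {{q2,q7},{q2,q6,q7}} {{q4,q7},{q4,q6,q7}}
  U1234: {{q2,q6,q7}}
  U1235: {{q2,q6},{q2,q6,q7}}
  U1245: {{q2,q6,q7}}
  U1345: {{q2,q6,q7}} {{q4,q6,q7}}
  U2345: {{q2,q7},{q2,q6,q7}}
  U12345: {{q2,q6,q7}}
C dims 8,14,13,6; δ0: rk 6, SNF 1^6; δ1: rk 8, SNF 1^8; δ2: rk 5, SNF 1^5
degree 0: 8−6−0 = 2 → Ȟ^0 ≅ Z^2
degree 1: 14−8−6 = 0 → Ȟ^1 ≅ 0
degree 2: 13−5−8 = 0 → Ȟ^2 ≅ 0

Ȟ^0 = Z^2, Ȟ^1 = 0, Ȟ^2 = 0


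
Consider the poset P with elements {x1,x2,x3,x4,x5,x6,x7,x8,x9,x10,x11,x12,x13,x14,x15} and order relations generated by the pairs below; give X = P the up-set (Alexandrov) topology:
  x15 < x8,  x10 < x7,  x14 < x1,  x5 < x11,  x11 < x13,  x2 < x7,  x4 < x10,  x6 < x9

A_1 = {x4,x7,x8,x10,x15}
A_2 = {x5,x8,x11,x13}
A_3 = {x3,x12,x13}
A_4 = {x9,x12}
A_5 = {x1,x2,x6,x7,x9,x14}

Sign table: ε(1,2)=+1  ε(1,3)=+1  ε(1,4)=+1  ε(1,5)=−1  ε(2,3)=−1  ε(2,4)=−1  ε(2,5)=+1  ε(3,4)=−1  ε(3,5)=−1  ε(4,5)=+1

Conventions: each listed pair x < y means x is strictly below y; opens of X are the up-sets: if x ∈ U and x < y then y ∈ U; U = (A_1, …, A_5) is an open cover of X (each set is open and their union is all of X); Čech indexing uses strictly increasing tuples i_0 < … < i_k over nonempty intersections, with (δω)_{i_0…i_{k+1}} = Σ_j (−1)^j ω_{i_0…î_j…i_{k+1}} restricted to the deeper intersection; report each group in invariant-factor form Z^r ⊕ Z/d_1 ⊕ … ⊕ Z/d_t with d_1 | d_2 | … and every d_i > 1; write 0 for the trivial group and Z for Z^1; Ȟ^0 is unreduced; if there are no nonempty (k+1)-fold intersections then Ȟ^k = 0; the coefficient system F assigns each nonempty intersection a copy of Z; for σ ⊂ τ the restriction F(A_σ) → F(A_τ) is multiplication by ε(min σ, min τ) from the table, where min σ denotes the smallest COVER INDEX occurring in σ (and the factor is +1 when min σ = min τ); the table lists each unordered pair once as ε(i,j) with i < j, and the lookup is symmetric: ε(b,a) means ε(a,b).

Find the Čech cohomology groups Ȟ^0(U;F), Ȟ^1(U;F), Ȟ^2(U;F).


Ȟ^0(U;F) ≅ 0; Ȟ^1(U;F) ≅ Z/2; Ȟ^2(U;F) ≅ 0

nerve of the cover:
  A12={x8} A15={x7} A23={x13} A34={x12} A45={x9}
C dims 5,5; δ0: rk 5, SNF 1^4·2
Ȟ^0 = (5 − 5) − 0 = 0, so Ȟ^0 ≅ 0
Ȟ^1 = (5 − 0) − 5 = 0 plus torsion [2], so Ȟ^1 ≅ Z/2
Ȟ^2 = (0 − 0) − 0 = 0, so Ȟ^2 ≅ 0


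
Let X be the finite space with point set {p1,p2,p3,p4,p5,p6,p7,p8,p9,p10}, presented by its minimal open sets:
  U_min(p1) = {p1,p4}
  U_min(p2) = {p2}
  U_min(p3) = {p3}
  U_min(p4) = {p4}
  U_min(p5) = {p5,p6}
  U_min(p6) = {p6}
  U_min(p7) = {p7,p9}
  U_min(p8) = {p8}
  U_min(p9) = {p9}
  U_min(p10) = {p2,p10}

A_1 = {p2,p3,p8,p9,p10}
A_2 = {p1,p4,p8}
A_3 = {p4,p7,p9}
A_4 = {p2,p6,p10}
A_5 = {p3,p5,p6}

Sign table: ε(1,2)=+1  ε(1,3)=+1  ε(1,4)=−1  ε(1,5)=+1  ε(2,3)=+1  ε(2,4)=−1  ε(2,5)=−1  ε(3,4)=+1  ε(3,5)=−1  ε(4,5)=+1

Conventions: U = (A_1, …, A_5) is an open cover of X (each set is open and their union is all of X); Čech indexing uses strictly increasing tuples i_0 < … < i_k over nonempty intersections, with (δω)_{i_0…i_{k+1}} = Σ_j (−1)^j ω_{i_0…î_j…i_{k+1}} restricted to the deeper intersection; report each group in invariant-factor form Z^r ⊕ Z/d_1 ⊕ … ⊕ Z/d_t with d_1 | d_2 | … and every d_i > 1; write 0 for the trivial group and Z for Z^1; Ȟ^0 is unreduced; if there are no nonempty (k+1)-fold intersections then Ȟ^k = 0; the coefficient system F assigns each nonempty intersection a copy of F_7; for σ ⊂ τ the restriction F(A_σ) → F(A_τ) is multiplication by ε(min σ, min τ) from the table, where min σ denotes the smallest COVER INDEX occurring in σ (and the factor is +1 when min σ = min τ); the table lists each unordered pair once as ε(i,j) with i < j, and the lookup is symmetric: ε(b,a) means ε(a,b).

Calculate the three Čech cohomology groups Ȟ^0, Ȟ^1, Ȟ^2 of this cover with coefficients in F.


nerve of the cover:
  A12={p8} A13={p9} A14={p2,p10} A15={p3} A23={p4} A45={p6}
C dims 5,6; δ0: rk_F7 5
Ȟ^0 = (5 − 5) − 0 = 0, so Ȟ^0 ≅ 0
Ȟ^1 = (6 − 0) − 5 = 1, so Ȟ^1 ≅ Z/7
Ȟ^2 = (0 − 0) − 0 = 0, so Ȟ^2 ≅ 0

Ȟ^0 ≅ 0,  Ȟ^1 ≅ Z/7,  Ȟ^2 ≅ 0


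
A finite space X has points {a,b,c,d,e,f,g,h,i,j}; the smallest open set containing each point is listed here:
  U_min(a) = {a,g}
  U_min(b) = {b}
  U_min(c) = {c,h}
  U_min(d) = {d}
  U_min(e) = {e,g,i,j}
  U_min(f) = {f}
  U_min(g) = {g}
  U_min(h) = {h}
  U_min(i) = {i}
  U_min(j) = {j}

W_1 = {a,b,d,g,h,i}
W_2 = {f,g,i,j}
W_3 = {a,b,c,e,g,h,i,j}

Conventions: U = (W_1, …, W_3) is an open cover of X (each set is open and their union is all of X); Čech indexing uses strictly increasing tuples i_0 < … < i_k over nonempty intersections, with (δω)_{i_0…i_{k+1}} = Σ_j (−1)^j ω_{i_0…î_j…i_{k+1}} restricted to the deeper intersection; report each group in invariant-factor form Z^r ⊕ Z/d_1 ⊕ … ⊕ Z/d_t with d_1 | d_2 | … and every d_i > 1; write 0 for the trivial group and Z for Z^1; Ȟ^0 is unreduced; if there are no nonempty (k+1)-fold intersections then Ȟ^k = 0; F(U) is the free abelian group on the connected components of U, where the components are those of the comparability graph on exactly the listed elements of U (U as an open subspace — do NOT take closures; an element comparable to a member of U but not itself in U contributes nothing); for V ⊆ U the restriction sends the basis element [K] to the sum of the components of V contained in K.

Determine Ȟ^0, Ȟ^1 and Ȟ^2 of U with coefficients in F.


intersection data:
  W12={g,i} W13={a,b,g,h,i} W23={g,i,j}
  W123={g,i}
components per intersection:
  W1: {a,g} {b} {d} {h} {i}
  W2: {f} {g} {i} {j}
  W3: {a,e,g,i,j} {b} {c,h}
  W12: {g} {i}
  W13: {a,g} {b} {h} {i}
  W23: {g} {i} {j}
  W123: {g} {i}
C dims 12,9,2; δ0: rk 7, SNF 1^7; δ1: rk 2, SNF 1^2
Ȟ^0 = (12 − 7) − 0 = 5, so Ȟ^0 ≅ Z^5
Ȟ^1 = (9 − 2) − 7 = 0, so Ȟ^1 ≅ 0
Ȟ^2 = (2 − 0) − 2 = 0, so Ȟ^2 ≅ 0

Ȟ^0 = Z^5, Ȟ^1 = 0 and Ȟ^2 = 0


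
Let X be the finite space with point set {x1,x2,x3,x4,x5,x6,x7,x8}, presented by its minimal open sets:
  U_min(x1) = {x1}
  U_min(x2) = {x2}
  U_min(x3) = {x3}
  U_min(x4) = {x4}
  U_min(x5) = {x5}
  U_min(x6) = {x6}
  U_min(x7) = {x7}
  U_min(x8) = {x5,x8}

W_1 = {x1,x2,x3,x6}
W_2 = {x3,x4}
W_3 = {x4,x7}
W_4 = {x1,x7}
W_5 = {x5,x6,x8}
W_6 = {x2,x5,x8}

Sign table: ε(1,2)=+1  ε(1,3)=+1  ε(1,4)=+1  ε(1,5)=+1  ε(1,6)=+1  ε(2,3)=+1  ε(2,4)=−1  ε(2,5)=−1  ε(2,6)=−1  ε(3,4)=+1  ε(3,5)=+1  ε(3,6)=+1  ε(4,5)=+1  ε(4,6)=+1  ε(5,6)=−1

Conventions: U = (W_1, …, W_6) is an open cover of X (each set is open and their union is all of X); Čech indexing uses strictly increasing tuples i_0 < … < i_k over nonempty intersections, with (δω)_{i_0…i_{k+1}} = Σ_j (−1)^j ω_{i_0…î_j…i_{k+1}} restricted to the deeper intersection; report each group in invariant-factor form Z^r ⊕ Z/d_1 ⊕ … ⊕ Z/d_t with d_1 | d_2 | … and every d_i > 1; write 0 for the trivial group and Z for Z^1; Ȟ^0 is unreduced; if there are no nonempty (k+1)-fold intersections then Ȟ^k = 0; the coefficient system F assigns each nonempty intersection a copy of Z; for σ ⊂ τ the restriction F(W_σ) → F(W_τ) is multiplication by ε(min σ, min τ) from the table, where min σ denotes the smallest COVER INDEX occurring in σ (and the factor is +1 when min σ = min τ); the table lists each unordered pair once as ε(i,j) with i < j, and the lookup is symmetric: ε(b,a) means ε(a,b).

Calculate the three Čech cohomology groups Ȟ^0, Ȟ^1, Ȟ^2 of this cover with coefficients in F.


nonempty overlaps:
  W12={x3} W14={x1} W15={x6} W16={x2} W23={x4} W34={x7} W56={x5,x8}
C dims 6,7; δ0: rk 6, SNF 1^5·2
degree 0: 6−6−0 = 0 → Ȟ^0 ≅ 0
degree 1: 7−0−6 = 1 plus torsion [2] → Ȟ^1 ≅ Z ⊕ Z/2
degree 2: 0−0−0 = 0 → Ȟ^2 ≅ 0

Ȟ^0(U;F) ≅ 0,  Ȟ^1(U;F) ≅ Z ⊕ Z/2,  Ȟ^2(U;F) ≅ 0


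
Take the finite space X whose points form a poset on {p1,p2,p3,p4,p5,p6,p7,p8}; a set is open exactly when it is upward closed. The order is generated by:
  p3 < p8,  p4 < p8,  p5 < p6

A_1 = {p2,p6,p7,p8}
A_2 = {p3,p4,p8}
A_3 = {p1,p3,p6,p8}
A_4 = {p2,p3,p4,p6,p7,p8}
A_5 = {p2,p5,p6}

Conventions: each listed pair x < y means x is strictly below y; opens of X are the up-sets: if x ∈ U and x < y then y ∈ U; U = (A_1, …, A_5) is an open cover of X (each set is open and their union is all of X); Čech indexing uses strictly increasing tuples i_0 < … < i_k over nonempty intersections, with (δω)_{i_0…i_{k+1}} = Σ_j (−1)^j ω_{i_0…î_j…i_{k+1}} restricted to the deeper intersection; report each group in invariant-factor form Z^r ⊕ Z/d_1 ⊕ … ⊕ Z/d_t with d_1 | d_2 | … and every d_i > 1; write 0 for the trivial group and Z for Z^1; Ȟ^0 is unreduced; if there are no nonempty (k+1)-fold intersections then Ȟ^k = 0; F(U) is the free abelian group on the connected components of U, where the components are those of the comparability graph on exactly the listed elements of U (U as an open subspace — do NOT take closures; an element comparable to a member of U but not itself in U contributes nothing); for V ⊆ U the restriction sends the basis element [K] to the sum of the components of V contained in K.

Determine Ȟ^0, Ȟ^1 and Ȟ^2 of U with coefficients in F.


Ȟ^0 ≅ Z^5, Ȟ^1 ≅ 0, Ȟ^2 ≅ 0

nerve simplices:
  A12={p8} A13={p6,p8} A14={p2,p6,p7,p8} A15={p2,p6} A23={p3,p8} A24={p3,p4,p8} A34={p3,p6,p8} A35={p6} A45={p2,p6}
  A123={p8} A124={p8} A134={p6,p8} A135={p6} A145={p2,p6} A234={p3,p8} A345={p6}
  A1234={p8} A1345={p6}
components per intersection:
  A1: {p2} {p6} {p7} {p8}
  A2: {p3,p4,p8}
  A3: {p1} {p3,p8} {p6}
  A4: {p2} {p3,p4,p8} {p6} {p7}
  A5: {p2} {p5,p6}
  A12: {p8}
  A13: {p6} {p8}
  A14: {p2} {p6} {p7} {p8}
  A15: {p2} {p6}
  A23: {p3,p8}
  A24: {p3,p4,p8}
  A34: {p3,p8} {p6}
  A35: {p6}
  A45: {p2} {p6}
  A123: {p8}
  A124: {p8}
  A134: {p6} {p8}
  A135: {p6}
  A145: {p2} {p6}
  A234: {p3,p8}
  A345: {p6}
  A1234: {p8}
  A1345: {p6}
C dims 14,16,9,2; δ0: rk 9, SNF 1^9; δ1: rk 7, SNF 1^7; δ2: rk 2, SNF 1^2
degree 0: 14−9−0 = 5 → Ȟ^0 ≅ Z^5
degree 1: 16−7−9 = 0 → Ȟ^1 ≅ 0
degree 2: 9−2−7 = 0 → Ȟ^2 ≅ 0


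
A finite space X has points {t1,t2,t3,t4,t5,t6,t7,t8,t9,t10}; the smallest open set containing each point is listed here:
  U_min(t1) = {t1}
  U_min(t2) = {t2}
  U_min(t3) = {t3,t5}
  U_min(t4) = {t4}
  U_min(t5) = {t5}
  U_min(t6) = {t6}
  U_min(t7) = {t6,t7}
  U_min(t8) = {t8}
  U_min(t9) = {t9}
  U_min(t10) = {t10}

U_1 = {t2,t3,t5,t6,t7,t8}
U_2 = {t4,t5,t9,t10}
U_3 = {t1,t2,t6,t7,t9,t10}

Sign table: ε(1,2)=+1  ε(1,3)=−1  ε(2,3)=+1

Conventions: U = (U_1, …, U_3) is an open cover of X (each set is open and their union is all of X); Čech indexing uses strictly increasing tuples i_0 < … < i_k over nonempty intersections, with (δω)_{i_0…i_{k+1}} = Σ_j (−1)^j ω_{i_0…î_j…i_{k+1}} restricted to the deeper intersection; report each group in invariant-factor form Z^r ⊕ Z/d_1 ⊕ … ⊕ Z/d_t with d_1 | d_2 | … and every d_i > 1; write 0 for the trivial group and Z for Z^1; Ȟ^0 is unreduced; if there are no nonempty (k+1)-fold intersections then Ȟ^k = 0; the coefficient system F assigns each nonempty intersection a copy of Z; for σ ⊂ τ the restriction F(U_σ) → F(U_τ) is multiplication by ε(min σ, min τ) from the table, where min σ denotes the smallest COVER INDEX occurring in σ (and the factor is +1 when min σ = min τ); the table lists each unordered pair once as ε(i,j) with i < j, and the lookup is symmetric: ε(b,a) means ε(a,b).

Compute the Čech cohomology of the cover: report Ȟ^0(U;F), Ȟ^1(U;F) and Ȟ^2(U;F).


Ȟ^0 = 0, Ȟ^1 = Z/2 and Ȟ^2 = 0

intersection data:
  U12={t5} U13={t2,t6,t7} U23={t9,t10}
C dims 3,3; δ0: rk 3, SNF 1^2·2
Ȟ^0 = (3 − 3) − 0 = 0, so Ȟ^0 ≅ 0
Ȟ^1 = (3 − 0) − 3 = 0 plus torsion [2], so Ȟ^1 ≅ Z/2
Ȟ^2 = (0 − 0) − 0 = 0, so Ȟ^2 ≅ 0


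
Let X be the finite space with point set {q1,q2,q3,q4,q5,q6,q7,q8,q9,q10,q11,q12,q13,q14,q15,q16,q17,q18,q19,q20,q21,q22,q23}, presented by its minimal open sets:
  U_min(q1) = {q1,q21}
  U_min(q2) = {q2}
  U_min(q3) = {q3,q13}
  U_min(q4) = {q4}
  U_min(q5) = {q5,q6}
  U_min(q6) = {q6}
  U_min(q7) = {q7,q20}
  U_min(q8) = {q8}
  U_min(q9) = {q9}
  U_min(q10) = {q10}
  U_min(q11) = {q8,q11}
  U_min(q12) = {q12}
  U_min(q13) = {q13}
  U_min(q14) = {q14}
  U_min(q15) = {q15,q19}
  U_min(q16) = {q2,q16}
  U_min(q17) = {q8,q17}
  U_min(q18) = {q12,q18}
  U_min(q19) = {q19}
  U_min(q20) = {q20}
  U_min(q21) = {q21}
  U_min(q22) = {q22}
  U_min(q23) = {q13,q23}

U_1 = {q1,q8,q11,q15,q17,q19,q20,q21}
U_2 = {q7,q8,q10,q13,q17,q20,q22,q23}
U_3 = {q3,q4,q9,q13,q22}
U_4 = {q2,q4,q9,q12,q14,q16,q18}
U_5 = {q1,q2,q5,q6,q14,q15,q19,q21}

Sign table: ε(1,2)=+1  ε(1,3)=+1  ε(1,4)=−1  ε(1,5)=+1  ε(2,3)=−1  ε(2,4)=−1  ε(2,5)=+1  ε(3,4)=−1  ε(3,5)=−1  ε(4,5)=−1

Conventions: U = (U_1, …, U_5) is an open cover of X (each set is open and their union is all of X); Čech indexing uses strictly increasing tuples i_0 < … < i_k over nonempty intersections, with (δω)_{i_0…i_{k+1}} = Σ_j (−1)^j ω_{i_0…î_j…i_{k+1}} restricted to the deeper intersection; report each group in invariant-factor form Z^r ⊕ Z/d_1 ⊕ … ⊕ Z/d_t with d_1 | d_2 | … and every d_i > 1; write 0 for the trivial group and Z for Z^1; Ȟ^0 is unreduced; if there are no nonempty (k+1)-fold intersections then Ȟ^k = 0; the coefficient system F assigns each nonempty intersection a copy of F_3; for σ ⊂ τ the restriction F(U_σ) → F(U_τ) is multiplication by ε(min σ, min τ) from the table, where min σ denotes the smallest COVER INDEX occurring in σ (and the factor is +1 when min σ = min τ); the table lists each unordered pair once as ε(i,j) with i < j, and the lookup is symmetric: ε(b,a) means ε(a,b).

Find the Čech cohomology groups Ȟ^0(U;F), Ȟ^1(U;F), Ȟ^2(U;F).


nonempty overlaps:
  U12={q8,q17,q20} U15={q1,q15,q19,q21} U23={q13,q22} U34={q4,q9} U45={q2,q14}
C dims 5,5; δ0: rk_F3 5
degree 0: 5−5−0 = 0 → Ȟ^0 ≅ 0
degree 1: 5−0−5 = 0 → Ȟ^1 ≅ 0
degree 2: 0−0−0 = 0 → Ȟ^2 ≅ 0

Ȟ^0(U;F) ≅ 0, Ȟ^1(U;F) ≅ 0 and Ȟ^2(U;F) ≅ 0


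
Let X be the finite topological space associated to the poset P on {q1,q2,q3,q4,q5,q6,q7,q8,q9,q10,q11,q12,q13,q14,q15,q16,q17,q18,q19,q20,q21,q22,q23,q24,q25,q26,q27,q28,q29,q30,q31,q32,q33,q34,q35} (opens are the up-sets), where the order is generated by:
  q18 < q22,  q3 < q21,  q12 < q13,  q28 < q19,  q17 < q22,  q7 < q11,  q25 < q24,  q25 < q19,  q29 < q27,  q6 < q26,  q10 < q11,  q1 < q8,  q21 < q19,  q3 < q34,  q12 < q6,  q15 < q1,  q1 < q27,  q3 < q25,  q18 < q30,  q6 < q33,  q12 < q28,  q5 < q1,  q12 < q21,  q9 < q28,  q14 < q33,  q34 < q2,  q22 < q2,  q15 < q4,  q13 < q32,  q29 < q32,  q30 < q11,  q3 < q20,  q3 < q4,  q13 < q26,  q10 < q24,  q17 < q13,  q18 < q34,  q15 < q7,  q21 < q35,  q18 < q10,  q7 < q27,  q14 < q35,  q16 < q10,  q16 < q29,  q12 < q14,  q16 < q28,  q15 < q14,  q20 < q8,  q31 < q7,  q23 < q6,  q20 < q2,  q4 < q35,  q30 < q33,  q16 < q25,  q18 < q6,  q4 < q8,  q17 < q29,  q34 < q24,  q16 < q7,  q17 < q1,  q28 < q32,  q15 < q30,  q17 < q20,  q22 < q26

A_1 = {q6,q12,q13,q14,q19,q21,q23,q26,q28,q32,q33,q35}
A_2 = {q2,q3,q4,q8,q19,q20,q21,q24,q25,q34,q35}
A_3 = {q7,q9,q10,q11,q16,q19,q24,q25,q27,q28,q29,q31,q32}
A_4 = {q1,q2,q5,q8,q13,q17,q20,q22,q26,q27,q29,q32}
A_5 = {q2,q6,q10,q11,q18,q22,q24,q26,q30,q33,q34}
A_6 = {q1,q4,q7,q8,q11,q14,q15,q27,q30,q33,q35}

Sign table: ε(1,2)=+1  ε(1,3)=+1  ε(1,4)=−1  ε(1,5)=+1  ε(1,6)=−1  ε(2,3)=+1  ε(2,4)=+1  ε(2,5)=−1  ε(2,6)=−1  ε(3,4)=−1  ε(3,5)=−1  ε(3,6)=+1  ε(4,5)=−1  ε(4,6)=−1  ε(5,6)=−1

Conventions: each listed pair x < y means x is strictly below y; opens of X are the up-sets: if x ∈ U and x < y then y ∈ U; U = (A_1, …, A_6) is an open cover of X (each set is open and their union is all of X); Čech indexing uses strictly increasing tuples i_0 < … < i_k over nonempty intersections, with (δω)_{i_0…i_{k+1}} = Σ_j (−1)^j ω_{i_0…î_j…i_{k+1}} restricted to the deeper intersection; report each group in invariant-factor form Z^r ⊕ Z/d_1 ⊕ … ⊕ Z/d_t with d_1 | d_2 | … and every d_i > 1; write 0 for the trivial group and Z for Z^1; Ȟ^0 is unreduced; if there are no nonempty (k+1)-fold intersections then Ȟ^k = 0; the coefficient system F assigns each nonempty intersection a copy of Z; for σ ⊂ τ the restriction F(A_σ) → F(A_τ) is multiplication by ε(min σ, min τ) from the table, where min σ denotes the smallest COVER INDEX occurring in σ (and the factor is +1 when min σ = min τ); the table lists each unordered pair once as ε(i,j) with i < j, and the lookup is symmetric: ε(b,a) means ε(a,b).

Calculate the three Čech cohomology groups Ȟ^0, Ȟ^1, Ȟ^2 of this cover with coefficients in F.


Ȟ^0 ≅ 0; Ȟ^1 ≅ Z/2; Ȟ^2 ≅ Z

nonempty intersections:
  A12={q19,q21,q35} A13={q19,q28,q32} A14={q13,q26,q32} A15={q6,q26,q33} A16={q14,q33,q35} A23={q19,q24,q25} A24={q2,q8,q20} A25={q2,q24,q34} A26={q4,q8,q35} A34={q27,q29,q32} A35={q10,q11,q24} A36={q7,q11,q27} A45={q2,q22,q26} A46={q1,q8,q27} A56={q11,q30,q33}
  A123={q19} A126={q35} A134={q32} A145={q26} A156={q33} A235={q24} A245={q2} A246={q8} A346={q27} A356={q11}
C dims 6,15,10; δ0: rk 6, SNF 1^5·2; δ1: rk 9, SNF 1^9
Ȟ^0: (6−6)−0=0 ⇒ 0
Ȟ^1: (15−9)−6=0 plus torsion [2] ⇒ Z/2
Ȟ^2: (10−0)−9=1 ⇒ Z


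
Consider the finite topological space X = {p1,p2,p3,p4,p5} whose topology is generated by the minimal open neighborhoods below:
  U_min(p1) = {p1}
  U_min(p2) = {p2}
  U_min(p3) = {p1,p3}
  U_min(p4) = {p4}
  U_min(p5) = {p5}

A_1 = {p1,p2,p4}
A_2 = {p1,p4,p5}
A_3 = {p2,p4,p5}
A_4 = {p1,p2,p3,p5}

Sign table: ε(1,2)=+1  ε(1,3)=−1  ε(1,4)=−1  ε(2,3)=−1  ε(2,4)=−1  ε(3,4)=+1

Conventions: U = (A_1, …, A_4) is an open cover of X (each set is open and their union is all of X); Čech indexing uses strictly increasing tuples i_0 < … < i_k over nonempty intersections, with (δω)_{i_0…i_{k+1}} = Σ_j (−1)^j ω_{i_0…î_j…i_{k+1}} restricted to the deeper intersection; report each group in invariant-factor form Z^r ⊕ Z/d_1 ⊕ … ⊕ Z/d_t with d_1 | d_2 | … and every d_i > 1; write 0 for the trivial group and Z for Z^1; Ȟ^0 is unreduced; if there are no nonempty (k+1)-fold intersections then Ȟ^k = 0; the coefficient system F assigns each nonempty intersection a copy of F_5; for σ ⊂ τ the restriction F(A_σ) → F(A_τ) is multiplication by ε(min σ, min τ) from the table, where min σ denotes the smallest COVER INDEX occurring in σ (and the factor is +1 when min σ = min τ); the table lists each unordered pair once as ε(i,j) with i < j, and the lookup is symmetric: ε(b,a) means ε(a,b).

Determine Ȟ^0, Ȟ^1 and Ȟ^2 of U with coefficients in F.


nonempty intersections:
  A12={p1,p4} A13={p2,p4} A14={p1,p2} A23={p4,p5} A24={p1,p5} A34={p2,p5}
  A123={p4} A124={p1} A134={p2} A234={p5}
C dims 4,6,4; δ0: rk_F5 3; δ1: rk_F5 3
Ȟ^0: (4−3)−0=1 ⇒ Z/5
Ȟ^1: (6−3)−3=0 ⇒ 0
Ȟ^2: (4−0)−3=1 ⇒ Z/5

Ȟ^0 ≅ Z/5,  Ȟ^1 ≅ 0,  Ȟ^2 ≅ Z/5


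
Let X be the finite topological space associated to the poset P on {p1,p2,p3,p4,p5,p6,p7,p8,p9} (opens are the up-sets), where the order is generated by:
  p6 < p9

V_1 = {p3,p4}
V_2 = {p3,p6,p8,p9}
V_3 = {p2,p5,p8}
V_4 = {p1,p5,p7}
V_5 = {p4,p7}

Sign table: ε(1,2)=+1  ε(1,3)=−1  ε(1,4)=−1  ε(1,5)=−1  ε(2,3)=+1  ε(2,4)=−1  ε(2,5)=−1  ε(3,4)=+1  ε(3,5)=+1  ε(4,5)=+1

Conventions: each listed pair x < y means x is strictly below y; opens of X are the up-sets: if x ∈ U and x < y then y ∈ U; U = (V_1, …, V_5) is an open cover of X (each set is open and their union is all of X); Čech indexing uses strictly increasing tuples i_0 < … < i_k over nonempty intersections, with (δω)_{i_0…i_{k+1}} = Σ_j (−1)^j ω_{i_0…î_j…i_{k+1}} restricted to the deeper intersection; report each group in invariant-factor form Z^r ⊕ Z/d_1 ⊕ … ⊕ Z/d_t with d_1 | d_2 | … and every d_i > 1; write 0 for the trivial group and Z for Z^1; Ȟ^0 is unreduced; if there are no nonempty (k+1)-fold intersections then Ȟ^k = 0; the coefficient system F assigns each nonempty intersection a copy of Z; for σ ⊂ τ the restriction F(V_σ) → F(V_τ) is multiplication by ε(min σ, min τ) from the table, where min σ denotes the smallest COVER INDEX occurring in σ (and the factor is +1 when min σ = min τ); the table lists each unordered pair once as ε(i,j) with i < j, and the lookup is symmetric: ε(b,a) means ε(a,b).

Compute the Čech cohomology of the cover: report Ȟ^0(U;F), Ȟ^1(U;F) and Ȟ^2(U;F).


cover nerve:
  V12={p3} V15={p4} V23={p8} V34={p5} V45={p7}
C dims 5,5; δ0: rk 5, SNF 1^4·2
Ȟ^0: (5−5)−0=0 ⇒ 0
Ȟ^1: (5−0)−5=0 plus torsion [2] ⇒ Z/2
Ȟ^2: (0−0)−0=0 ⇒ 0

Ȟ^0 = 0, Ȟ^1 = Z/2 and Ȟ^2 = 0


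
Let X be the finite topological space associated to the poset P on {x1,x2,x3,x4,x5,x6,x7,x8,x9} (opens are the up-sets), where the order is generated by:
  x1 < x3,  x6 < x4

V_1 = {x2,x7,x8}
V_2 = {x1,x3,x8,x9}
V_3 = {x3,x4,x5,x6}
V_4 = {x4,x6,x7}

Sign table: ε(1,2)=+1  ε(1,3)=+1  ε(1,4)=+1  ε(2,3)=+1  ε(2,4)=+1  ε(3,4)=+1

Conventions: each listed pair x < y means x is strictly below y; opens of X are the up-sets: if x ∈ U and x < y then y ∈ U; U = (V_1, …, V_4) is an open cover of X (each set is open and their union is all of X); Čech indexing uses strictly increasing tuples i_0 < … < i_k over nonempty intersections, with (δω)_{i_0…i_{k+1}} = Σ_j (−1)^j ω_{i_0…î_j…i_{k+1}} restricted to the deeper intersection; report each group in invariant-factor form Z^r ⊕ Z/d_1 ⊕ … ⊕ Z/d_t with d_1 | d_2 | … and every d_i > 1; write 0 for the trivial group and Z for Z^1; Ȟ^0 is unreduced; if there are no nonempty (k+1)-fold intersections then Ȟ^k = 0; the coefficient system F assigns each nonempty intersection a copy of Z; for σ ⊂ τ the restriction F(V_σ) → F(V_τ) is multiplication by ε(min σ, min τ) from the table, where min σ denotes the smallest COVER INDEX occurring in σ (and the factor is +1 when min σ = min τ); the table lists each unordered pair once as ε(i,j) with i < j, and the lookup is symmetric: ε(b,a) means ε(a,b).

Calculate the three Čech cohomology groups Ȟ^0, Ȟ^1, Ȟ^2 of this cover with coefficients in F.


nerve of the cover:
  V12={x8} V14={x7} V23={x3} V34={x4,x6}
C dims 4,4; δ0: rk 3, SNF 1^3
Ȟ^0 = (4 − 3) − 0 = 1, so Ȟ^0 ≅ Z
Ȟ^1 = (4 − 0) − 3 = 1, so Ȟ^1 ≅ Z
Ȟ^2 = (0 − 0) − 0 = 0, so Ȟ^2 ≅ 0

Ȟ^0 = Z, Ȟ^1 = Z, Ȟ^2 = 0


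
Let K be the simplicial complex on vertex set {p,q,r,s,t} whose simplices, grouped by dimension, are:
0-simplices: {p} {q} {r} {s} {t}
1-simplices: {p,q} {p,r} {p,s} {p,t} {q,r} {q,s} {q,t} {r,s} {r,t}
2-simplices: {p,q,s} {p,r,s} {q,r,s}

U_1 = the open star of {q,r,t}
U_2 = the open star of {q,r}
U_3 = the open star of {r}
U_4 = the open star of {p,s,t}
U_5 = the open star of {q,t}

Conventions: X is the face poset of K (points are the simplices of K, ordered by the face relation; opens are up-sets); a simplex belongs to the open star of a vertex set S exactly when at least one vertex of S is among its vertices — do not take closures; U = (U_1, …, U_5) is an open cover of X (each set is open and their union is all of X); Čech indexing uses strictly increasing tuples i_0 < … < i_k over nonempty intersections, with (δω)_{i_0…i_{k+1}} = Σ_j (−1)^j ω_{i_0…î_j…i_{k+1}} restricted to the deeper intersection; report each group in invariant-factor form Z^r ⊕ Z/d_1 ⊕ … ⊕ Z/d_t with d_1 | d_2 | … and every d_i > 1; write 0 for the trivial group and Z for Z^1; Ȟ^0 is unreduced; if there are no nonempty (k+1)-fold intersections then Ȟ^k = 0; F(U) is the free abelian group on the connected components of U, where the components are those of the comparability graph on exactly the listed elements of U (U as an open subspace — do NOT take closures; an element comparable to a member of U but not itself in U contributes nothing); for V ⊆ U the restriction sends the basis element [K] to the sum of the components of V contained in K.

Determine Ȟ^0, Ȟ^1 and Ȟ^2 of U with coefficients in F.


nerve of the cover:
  U1={{q},{r},{t},{p,q},{p,r},{p,t},{q,r},{q,s},{q,t},{r,s},{r,t},{p,q,s},{p,r,s},{q,r,s}} U2={{q},{r},{p,q},{p,r},{q,r},{q,s},{q,t},{r,s},{r,t},{p,q,s},{p,r,s},{q,r,s}} U3={{r},{p,r},{q,r},{r,s},{r,t},{p,r,s},{q,r,s}} U4={{p},{s},{t},{p,q},{p,r},{p,s},{p,t},{q,s},{q,t},{r,s},{r,t},{p,q,s},{p,r,s},{q,r,s}} U5={{q},{t},{p,q},{p,t},{q,r},{q,s},{q,t},{r,t},{p,q,s},{q,r,s}}
  U12={{q},{r},{p,q},{p,r},{q,r},{q,s},{q,t},{r,s},{r,t},{p,q,s},{p,r,s},{q,r,s}} U13={{r},{p,r},{q,r},{r,s},{r,t},{p,r,s},{q,r,s}} U14={{t},{p,q},{p,r},{p,t},{q,s},{q,t},{r,s},{r,t},{p,q,s},{p,r,s},{q,r,s}} U15={{q},{t},{p,q},{p,t},{q,r},{q,s},{q,t},{r,t},{p,q,s},{q,r,s}} U23={{r},{p,r},{q,r},{r,s},{r,t},{p,r,s},{q,r,s}} U24={{p,q},{p,r},{q,s},{q,t},{r,s},{r,t},{p,q,s},{p,r,s},{q,r,s}} U25={{q},{p,q},{q,r},{q,s},{q,t},{r,t},{p,q,s},{q,r,s}} U34={{p,r},{r,s},{r,t},{p,r,s},{q,r,s}} U35={{q,r},{r,t},{q,r,s}} U45={{t},{p,q},{p,t},{q,s},{q,t},{r,t},{p,q,s},{q,r,s}}
  U123={{r},{p,r},{q,r},{r,s},{r,t},{p,r,s},{q,r,s}} U124={{p,q},{p,r},{q,s},{q,t},{r,s},{r,t},{p,q,s},{p,r,s},{q,r,s}} U125={{q},{p,q},{q,r},{q,s},{q,t},{r,t},{p,q,s},{q,r,s}} U134={{p,r},{r,s},{r,t},{p,r,s},{q,r,s}} U135={{q,r},{r,t},{q,r,s}} U145={{t},{p,q},{p,t},{q,s},{q,t},{r,t},{p,q,s},{q,r,s}} U234={{p,r},{r,s},{r,t},{p,r,s},{q,r,s}} U235={{q,r},{r,t},{q,r,s}} U245={{p,q},{q,s},{q,t},{r,t},{p,q,s},{q,r,s}} U345={{r,t},{q,r,s}}
  U1234={{p,r},{r,s},{r,t},{p,r,s},{q,r,s}} U1235={{q,r},{r,t},{q,r,s}} U1245={{p,q},{q,s},{q,t},{r,t},{p,q,s},{q,r,s}} U1345={{r,t},{q,r,s}} U2345={{r,t},{q,r,s}}
  U12345={{r,t},{q,r,s}}
components per intersection:
  U1: {{q},{r},{t},{p,q},{p,r},{p,t},{q,r},{q,s},{q,t},{r,s},{r,t},{p,q,s},{p,r,s},{q,r,s}}
  U2: {{q},{r},{p,q},{p,r},{q,r},{q,s},{q,t},{r,s},{r,t},{p,q,s},{p,r,s},{q,r,s}}
  U3: {{r},{p,r},{q,r},{r,s},{r,t},{p,r,s},{q,r,s}}
  U4: {{p},{s},{t},{p,q},{p,r},{p,s},{p,t},{q,s},{q,t},{r,s},{r,t},{p,q,s},{p,r,s},{q,r,s}}
  U5: {{q},{t},{p,q},{p,t},{q,r},{q,s},{q,t},{r,t},{p,q,s},{q,r,s}}
  U12: {{q},{r},{p,q},{p,r},{q,r},{q,s},{q,t},{r,s},{r,t},{p,q,s},{p,r,s},{q,r,s}}
  U13: {{r},{p,r},{q,r},{r,s},{r,t},{p,r,s},{q,r,s}}
  U14: {{t},{p,t},{q,t},{r,t}} {{p,q},{p,r},{q,s},{r,s},{p,q,s},{p,r,s},{q,r,s}}
  U15: {{q},{t},{p,q},{p,t},{q,r},{q,s},{q,t},{r,t},{p,q,s},{q,r,s}}
  U23: {{r},{p,r},{q,r},{r,s},{r,t},{p,r,s},{q,r,s}}
  U24: {{p,q},{p,r},{q,s},{r,s},{p,q,s},{p,r,s},{q,r,s}} {{q,t}} {{r,t}}
  U25: {{q},{p,q},{q,r},{q,s},{q,t},{p,q,s},{q,r,s}} {{r,t}}
  U34: {{p,r},{r,s},{p,r,s},{q,r,s}} {{r,t}}
  U35: {{q,r},{q,r,s}} {{r,t}}
  U45: {{t},{p,t},{q,t},{r,t}} {{p,q},{q,s},{p,q,s},{q,r,s}}
  U123: {{r},{p,r},{q,r},{r,s},{r,t},{p,r,s},{q,r,s}}
  U124: {{p,q},{p,r},{q,s},{r,s},{p,q,s},{p,r,s},{q,r,s}} {{q,t}} {{r,t}}
  U125: {{q},{p,q},{q,r},{q,s},{q,t},{p,q,s},{q,r,s}} {{r,t}}
  U134: {{p,r},{r,s},{p,r,s},{q,r,s}} {{r,t}}
  U135: {{q,r},{q,r,s}} {{r,t}}
  U145: {{t},{p,t},{q,t},{r,t}} {{p,q},{q,s},{p,q,s},{q,r,s}}
  U234: {{p,r},{r,s},{p,r,s},{q,r,s}} {{r,t}}
  U235: {{q,r},{q,r,s}} {{r,t}}
  U245: {{p,q},{q,s},{p,q,s},{q,r,s}} {{q,t}} {{r,t}}
  U345: {{r,t}} {{q,r,s}}
  U1234: {{p,r},{r,s},{p,r,s},{q,r,s}} {{r,t}}
  U1235: {{q,r},{q,r,s}} {{r,t}}
  U1245: {{p,q},{q,s},{p,q,s},{q,r,s}} {{q,t}} {{r,t}}
  U1345: {{r,t}} {{q,r,s}}
  U2345: {{r,t}} {{q,r,s}}
  U12345: {{r,t}} {{q,r,s}}
C dims 5,17,21,11; δ0: rk 4, SNF 1^4; δ1: rk 12, SNF 1^12; δ2: rk 9, SNF 1^9
Ȟ^0 = (5 − 4) − 0 = 1, so Ȟ^0 ≅ Z
Ȟ^1 = (17 − 12) − 4 = 1, so Ȟ^1 ≅ Z
Ȟ^2 = (21 − 9) − 12 = 0, so Ȟ^2 ≅ 0

Ȟ^0 = Z, Ȟ^1 = Z and Ȟ^2 = 0


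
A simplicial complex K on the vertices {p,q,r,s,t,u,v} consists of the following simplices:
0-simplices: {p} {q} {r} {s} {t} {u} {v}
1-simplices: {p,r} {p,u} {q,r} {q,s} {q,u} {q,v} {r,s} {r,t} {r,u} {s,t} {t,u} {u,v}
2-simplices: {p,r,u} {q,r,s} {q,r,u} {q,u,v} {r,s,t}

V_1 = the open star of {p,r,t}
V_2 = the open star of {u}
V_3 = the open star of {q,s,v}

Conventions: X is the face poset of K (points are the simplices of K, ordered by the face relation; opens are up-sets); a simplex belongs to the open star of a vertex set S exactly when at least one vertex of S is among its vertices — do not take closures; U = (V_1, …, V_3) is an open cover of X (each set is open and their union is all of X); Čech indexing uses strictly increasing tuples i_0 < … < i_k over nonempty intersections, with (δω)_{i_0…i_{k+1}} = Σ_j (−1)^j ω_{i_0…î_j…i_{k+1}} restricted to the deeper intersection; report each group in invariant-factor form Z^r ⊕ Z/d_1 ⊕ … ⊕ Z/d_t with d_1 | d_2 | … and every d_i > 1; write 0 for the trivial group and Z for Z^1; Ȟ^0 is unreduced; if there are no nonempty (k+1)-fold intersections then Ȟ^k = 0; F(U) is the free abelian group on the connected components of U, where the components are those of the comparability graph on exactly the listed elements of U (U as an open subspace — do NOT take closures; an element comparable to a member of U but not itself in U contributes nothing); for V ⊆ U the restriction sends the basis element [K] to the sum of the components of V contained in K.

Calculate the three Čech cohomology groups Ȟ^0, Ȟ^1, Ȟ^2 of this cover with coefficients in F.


Ȟ^0 = Z, Ȟ^1 = Z and Ȟ^2 = 0

nonempty intersections:
  V1={{p},{r},{t},{p,r},{p,u},{q,r},{r,s},{r,t},{r,u},{s,t},{t,u},{p,r,u},{q,r,s},{q,r,u},{r,s,t}} V2={{u},{p,u},{q,u},{r,u},{t,u},{u,v},{p,r,u},{q,r,u},{q,u,v}} V3={{q},{s},{v},{q,r},{q,s},{q,u},{q,v},{r,s},{s,t},{u,v},{q,r,s},{q,r,u},{q,u,v},{r,s,t}}
  V12={{p,u},{r,u},{t,u},{p,r,u},{q,r,u}} V13={{q,r},{r,s},{s,t},{q,r,s},{q,r,u},{r,s,t}} V23={{q,u},{u,v},{q,r,u},{q,u,v}}
  V123={{q,r,u}}
components per intersection:
  V1: {{p},{r},{t},{p,r},{p,u},{q,r},{r,s},{r,t},{r,u},{s,t},{t,u},{p,r,u},{q,r,s},{q,r,u},{r,s,t}}
  V2: {{u},{p,u},{q,u},{r,u},{t,u},{u,v},{p,r,u},{q,r,u},{q,u,v}}
  V3: {{q},{s},{v},{q,r},{q,s},{q,u},{q,v},{r,s},{s,t},{u,v},{q,r,s},{q,r,u},{q,u,v},{r,s,t}}
  V12: {{p,u},{r,u},{p,r,u},{q,r,u}} {{t,u}}
  V13: {{q,r},{r,s},{s,t},{q,r,s},{q,r,u},{r,s,t}}
  V23: {{q,u},{u,v},{q,r,u},{q,u,v}}
  V123: {{q,r,u}}
C dims 3,4,1; δ0: rk 2, SNF 1^2; δ1: rk 1, SNF 1^1
Ȟ^0: (3−2)−0=1 ⇒ Z
Ȟ^1: (4−1)−2=1 ⇒ Z
Ȟ^2: (1−0)−1=0 ⇒ 0


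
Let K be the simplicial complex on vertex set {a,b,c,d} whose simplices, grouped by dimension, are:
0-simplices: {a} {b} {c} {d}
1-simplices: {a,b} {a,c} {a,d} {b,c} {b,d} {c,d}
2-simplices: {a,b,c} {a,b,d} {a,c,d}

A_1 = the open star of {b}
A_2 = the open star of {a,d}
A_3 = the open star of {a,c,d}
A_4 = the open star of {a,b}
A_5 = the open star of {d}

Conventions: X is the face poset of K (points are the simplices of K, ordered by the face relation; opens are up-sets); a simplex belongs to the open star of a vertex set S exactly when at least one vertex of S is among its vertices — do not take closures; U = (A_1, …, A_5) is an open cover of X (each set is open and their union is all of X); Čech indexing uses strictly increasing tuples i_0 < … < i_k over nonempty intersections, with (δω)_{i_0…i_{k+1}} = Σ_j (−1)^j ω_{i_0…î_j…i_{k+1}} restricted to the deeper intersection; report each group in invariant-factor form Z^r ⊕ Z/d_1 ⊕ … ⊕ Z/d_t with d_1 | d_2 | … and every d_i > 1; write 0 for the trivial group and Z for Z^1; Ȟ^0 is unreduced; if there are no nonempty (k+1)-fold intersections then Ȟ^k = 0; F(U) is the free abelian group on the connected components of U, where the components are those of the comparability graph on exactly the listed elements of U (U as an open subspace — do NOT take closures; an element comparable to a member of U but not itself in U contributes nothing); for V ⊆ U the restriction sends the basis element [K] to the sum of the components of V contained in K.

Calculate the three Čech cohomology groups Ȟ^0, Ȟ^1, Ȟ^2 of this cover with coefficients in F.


Ȟ^0(U;F) ≅ Z, Ȟ^1(U;F) ≅ 0, Ȟ^2(U;F) ≅ 0

cover nerve:
  A1={{b},{a,b},{b,c},{b,d},{a,b,c},{a,b,d}} A2={{a},{d},{a,b},{a,c},{a,d},{b,d},{c,d},{a,b,c},{a,b,d},{a,c,d}} A3={{a},{c},{d},{a,b},{a,c},{a,d},{b,c},{b,d},{c,d},{a,b,c},{a,b,d},{a,c,d}} A4={{a},{b},{a,b},{a,c},{a,d},{b,c},{b,d},{a,b,c},{a,b,d},{a,c,d}} A5={{d},{a,d},{b,d},{c,d},{a,b,d},{a,c,d}}
  A12={{a,b},{b,d},{a,b,c},{a,b,d}} A13={{a,b},{b,c},{b,d},{a,b,c},{a,b,d}} A14={{b},{a,b},{b,c},{b,d},{a,b,c},{a,b,d}} A15={{b,d},{a,b,d}} A23={{a},{d},{a,b},{a,c},{a,d},{b,d},{c,d},{a,b,c},{a,b,d},{a,c,d}} A24={{a},{a,b},{a,c},{a,d},{b,d},{a,b,c},{a,b,d},{a,c,d}} A25={{d},{a,d},{b,d},{c,d},{a,b,d},{a,c,d}} A34={{a},{a,b},{a,c},{a,d},{b,c},{b,d},{a,b,c},{a,b,d},{a,c,d}} A35={{d},{a,d},{b,d},{c,d},{a,b,d},{a,c,d}} A45={{a,d},{b,d},{a,b,d},{a,c,d}}
  A123={{a,b},{b,d},{a,b,c},{a,b,d}} A124={{a,b},{b,d},{a,b,c},{a,b,d}} A125={{b,d},{a,b,d}} A134={{a,b},{b,c},{b,d},{a,b,c},{a,b,d}} A135={{b,d},{a,b,d}} A145={{b,d},{a,b,d}} A234={{a},{a,b},{a,c},{a,d},{b,d},{a,b,c},{a,b,d},{a,c,d}} A235={{d},{a,d},{b,d},{c,d},{a,b,d},{a,c,d}} A245={{a,d},{b,d},{a,b,d},{a,c,d}} A345={{a,d},{b,d},{a,b,d},{a,c,d}}
  A1234={{a,b},{b,d},{a,b,c},{a,b,d}} A1235={{b,d},{a,b,d}} A1245={{b,d},{a,b,d}} A1345={{b,d},{a,b,d}} A2345={{a,d},{b,d},{a,b,d},{a,c,d}}
  A12345={{b,d},{a,b,d}}
components per intersection:
  A1: {{b},{a,b},{b,c},{b,d},{a,b,c},{a,b,d}}
  A2: {{a},{d},{a,b},{a,c},{a,d},{b,d},{c,d},{a,b,c},{a,b,d},{a,c,d}}
  A3: {{a},{c},{d},{a,b},{a,c},{a,d},{b,c},{b,d},{c,d},{a,b,c},{a,b,d},{a,c,d}}
  A4: {{a},{b},{a,b},{a,c},{a,d},{b,c},{b,d},{a,b,c},{a,b,d},{a,c,d}}
  A5: {{d},{a,d},{b,d},{c,d},{a,b,d},{a,c,d}}
  A12: {{a,b},{b,d},{a,b,c},{a,b,d}}
  A13: {{a,b},{b,c},{b,d},{a,b,c},{a,b,d}}
  A14: {{b},{a,b},{b,c},{b,d},{a,b,c},{a,b,d}}
  A15: {{b,d},{a,b,d}}
  A23: {{a},{d},{a,b},{a,c},{a,d},{b,d},{c,d},{a,b,c},{a,b,d},{a,c,d}}
  A24: {{a},{a,b},{a,c},{a,d},{b,d},{a,b,c},{a,b,d},{a,c,d}}
  A25: {{d},{a,d},{b,d},{c,d},{a,b,d},{a,c,d}}
  A34: {{a},{a,b},{a,c},{a,d},{b,c},{b,d},{a,b,c},{a,b,d},{a,c,d}}
  A35: {{d},{a,d},{b,d},{c,d},{a,b,d},{a,c,d}}
  A45: {{a,d},{b,d},{a,b,d},{a,c,d}}
  A123: {{a,b},{b,d},{a,b,c},{a,b,d}}
  A124: {{a,b},{b,d},{a,b,c},{a,b,d}}
  A125: {{b,d},{a,b,d}}
  A134: {{a,b},{b,c},{b,d},{a,b,c},{a,b,d}}
  A135: {{b,d},{a,b,d}}
  A145: {{b,d},{a,b,d}}
  A234: {{a},{a,b},{a,c},{a,d},{b,d},{a,b,c},{a,b,d},{a,c,d}}
  A235: {{d},{a,d},{b,d},{c,d},{a,b,d},{a,c,d}}
  A245: {{a,d},{b,d},{a,b,d},{a,c,d}}
  A345: {{a,d},{b,d},{a,b,d},{a,c,d}}
  A1234: {{a,b},{b,d},{a,b,c},{a,b,d}}
  A1235: {{b,d},{a,b,d}}
  A1245: {{b,d},{a,b,d}}
  A1345: {{b,d},{a,b,d}}
  A2345: {{a,d},{b,d},{a,b,d},{a,c,d}}
  A12345: {{b,d},{a,b,d}}
C dims 5,10,10,5; δ0: rk 4, SNF 1^4; δ1: rk 6, SNF 1^6; δ2: rk 4, SNF 1^4
Ȟ^0: (5−4)−0=1 ⇒ Z
Ȟ^1: (10−6)−4=0 ⇒ 0
Ȟ^2: (10−4)−6=0 ⇒ 0
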